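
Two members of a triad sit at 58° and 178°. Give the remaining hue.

298°

A triad spaces three hues 120° apart.
The full set is {58°, 178°, 298°}.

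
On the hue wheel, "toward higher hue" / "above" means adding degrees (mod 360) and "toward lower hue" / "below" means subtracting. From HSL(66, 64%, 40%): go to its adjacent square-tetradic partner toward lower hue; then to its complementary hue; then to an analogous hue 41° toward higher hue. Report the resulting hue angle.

197°

square ↓ −90°: 66 − 90 = -24 → -24 + 360 = 336°
complement +180°: 336 + 180 = 516 → 516 − 360 = 156°
analog 41° ↑ +41°: 156 + 41 = 197°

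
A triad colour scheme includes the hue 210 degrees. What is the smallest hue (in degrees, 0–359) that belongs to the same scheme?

90°

A triad places three hues 120° apart.
The full set through 210° is {90°, 210°, 330°}.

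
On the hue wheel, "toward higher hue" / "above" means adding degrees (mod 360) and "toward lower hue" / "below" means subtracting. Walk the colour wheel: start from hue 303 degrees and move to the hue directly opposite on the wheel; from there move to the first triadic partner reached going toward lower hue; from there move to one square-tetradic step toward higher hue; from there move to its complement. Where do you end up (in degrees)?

273°

303 + 180 = 483 → 483 − 360 = 123°   (complement)
123 − 120 = 3°   (triadic ↓)
3 + 90 = 93°   (square ↑)
93 + 180 = 273°   (complement)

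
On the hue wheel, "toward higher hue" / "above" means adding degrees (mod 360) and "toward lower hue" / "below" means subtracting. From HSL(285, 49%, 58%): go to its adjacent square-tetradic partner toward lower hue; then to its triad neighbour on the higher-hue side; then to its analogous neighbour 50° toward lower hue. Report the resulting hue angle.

265°

square ↓ −90°: 285 − 90 = 195°
triadic ↑ +120°: 195 + 120 = 315°
analog 50° ↓ −50°: 315 − 50 = 265°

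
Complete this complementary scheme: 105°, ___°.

285°

The complement sits 180° across the wheel.
The full set through 105° is {105°, 285°}.
Given {105°}, the missing hue is 285°.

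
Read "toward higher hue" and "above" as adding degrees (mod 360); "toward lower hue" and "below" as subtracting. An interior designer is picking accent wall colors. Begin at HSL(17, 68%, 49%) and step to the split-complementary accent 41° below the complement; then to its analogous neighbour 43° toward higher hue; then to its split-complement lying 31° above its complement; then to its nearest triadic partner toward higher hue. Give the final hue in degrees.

split-comp 41° ↓ +139°: 17 + 139 = 156°
analog 43° ↑ +43°: 156 + 43 = 199°
split-comp 31° ↑ +211°: 199 + 211 = 410 → 410 − 360 = 50°
triadic ↑ +120°: 50 + 120 = 170°

170°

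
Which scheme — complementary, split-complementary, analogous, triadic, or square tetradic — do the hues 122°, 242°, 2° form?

Sort the hues: 2°, 122°, 242°.
Successive gaps around the wheel: 120°, 120°, 120°.
Three hues equally spaced 120° apart form a triad.

triadic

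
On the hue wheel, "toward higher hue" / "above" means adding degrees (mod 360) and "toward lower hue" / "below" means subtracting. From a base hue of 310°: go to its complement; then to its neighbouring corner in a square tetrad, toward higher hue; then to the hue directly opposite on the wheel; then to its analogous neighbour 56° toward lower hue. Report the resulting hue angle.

+180° (complement): 310 + 180 = 490 → 490 − 360 = 130°
+90° (square ↑): 130 + 90 = 220°
+180° (complement): 220 + 180 = 400 → 400 − 360 = 40°
−56° (analog 56° ↓): 40 − 56 = -16 → -16 + 360 = 344°

344°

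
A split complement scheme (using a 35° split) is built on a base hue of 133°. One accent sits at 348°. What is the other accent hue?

278°

Split-complementary hues sit 35° either side of the complement.
Complement of the base 133°: 133 + 180 = 313°
The given accent 348° is 35° one side of 313°; the other accent sits 35° the other side: 313 − 35 = 278°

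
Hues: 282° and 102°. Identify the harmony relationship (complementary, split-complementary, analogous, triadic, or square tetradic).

Sort the hues: 102°, 282°.
Successive gaps around the wheel: 180°, 180°.
Two hues 180° apart are complementary.

complementary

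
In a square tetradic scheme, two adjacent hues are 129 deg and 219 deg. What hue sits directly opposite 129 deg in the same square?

A square tetradic scheme places four hues 90° apart; opposite corners are 180° apart.
129 + 180 = 309°

309°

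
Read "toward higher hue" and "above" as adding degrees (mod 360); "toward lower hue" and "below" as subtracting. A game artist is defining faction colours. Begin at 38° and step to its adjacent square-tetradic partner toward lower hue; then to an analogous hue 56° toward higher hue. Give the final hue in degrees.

4°

38 − 90 = -52 → -52 + 360 = 308°   (square ↓)
308 + 56 = 364 → 364 − 360 = 4°   (analog 56° ↑)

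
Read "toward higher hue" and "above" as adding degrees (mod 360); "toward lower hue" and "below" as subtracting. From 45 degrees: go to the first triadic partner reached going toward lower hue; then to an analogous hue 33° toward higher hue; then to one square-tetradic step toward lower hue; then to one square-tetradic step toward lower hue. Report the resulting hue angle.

triadic ↓ −120°: 45 − 120 = -75 → -75 + 360 = 285°
analog 33° ↑ +33°: 285 + 33 = 318°
square ↓ −90°: 318 − 90 = 228°
square ↓ −90°: 228 − 90 = 138°

138°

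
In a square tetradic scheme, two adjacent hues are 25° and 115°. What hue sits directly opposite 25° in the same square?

205°

A square tetradic scheme places four hues 90° apart; opposite corners are 180° apart.
25 + 180 = 205°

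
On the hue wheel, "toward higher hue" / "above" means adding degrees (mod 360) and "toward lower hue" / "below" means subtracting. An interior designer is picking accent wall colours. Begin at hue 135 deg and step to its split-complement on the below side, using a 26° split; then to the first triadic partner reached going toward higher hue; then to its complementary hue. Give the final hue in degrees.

229°

split-comp 26° ↓ +154°: 135 + 154 = 289°
triadic ↑ +120°: 289 + 120 = 409 → 409 − 360 = 49°
complement +180°: 49 + 180 = 229°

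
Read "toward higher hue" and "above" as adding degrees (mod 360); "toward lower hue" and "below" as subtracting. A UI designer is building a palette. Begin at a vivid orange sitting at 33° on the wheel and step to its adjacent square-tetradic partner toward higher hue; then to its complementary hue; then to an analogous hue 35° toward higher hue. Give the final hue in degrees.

338°

33 + 90 = 123°   (square ↑)
123 + 180 = 303°   (complement)
303 + 35 = 338°   (analog 35° ↑)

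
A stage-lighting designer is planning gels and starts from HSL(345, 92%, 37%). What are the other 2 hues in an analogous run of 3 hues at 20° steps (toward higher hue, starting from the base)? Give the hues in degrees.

5° and 25°

Analogous hues sit every 20° along the wheel.
345 + 20 = 365 → 365 − 360 = 5°
345 + 40 = 385 → 385 − 360 = 25°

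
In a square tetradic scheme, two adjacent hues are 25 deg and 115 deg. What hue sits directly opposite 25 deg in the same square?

A square tetradic scheme places four hues 90° apart; opposite corners are 180° apart.
25 + 180 = 205°

205°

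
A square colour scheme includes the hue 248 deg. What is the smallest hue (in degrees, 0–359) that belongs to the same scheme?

A square tetradic scheme places four hues every 90°.
The full set through 248° is {68°, 158°, 248°, 338°}.

68°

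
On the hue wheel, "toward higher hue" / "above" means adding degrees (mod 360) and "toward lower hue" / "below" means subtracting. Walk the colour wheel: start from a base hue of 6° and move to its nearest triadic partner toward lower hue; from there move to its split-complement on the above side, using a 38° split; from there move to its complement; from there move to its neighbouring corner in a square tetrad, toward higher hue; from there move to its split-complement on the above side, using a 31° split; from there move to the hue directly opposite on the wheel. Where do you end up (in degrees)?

45°

triadic ↓ −120°: 6 − 120 = -114 → -114 + 360 = 246°
split-comp 38° ↑ +218°: 246 + 218 = 464 → 464 − 360 = 104°
complement +180°: 104 + 180 = 284°
square ↑ +90°: 284 + 90 = 374 → 374 − 360 = 14°
split-comp 31° ↑ +211°: 14 + 211 = 225°
complement +180°: 225 + 180 = 405 → 405 − 360 = 45°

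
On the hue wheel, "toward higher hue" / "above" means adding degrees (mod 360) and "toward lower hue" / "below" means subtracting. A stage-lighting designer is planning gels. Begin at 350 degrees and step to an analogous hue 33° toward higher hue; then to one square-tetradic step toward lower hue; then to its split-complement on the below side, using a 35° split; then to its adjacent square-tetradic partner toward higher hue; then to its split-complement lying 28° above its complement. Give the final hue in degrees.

analog 33° ↑ +33°: 350 + 33 = 383 → 383 − 360 = 23°
square ↓ −90°: 23 − 90 = -67 → -67 + 360 = 293°
split-comp 35° ↓ +145°: 293 + 145 = 438 → 438 − 360 = 78°
square ↑ +90°: 78 + 90 = 168°
split-comp 28° ↑ +208°: 168 + 208 = 376 → 376 − 360 = 16°

16°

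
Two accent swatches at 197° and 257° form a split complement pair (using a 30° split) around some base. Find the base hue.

47°

The accents sit 30° either side of the complement, so the complement is their short-arc midpoint on the wheel.
Short-arc midpoint of 197° and 257°: 227°.
Base is 180° from the complement: 227 − 180 = 47°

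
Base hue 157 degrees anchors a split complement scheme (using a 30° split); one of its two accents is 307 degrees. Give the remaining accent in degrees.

7°

Split-complementary hues sit 30° either side of the complement.
Complement of the base 157°: 157 + 180 = 337°
The given accent 307° is 30° one side of 337°; the other accent sits 30° the other side: 337 + 30 = 367 → 367 − 360 = 7°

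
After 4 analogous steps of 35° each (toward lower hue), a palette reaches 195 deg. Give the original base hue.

335°

4 steps of 35° (toward lower hue) give a net shift of −140°.
Start = end − shift: 195 + 140 = 335°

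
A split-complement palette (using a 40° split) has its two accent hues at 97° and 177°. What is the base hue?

The accents sit 40° either side of the complement, so the complement is their short-arc midpoint on the wheel.
Short-arc midpoint of 97° and 177°: 137°.
Base is 180° from the complement: 137 − 180 = -43 → -43 + 360 = 317°

317°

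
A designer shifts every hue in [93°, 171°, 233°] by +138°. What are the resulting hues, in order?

93 + 138 = 231°
171 + 138 = 309°
233 + 138 = 371 → 371 − 360 = 11°

231°, 309°, 11°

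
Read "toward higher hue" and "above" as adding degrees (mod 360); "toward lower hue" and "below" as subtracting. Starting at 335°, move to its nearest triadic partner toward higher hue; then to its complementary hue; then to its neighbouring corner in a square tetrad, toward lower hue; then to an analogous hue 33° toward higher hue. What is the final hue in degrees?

triadic ↑ +120°: 335 + 120 = 455 → 455 − 360 = 95°
complement +180°: 95 + 180 = 275°
square ↓ −90°: 275 − 90 = 185°
analog 33° ↑ +33°: 185 + 33 = 218°

218°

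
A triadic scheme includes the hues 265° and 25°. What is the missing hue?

A triad places three hues 120° apart.
The full set through 25° is {25°, 145°, 265°}.
Given {25°, 265°}, the missing hue is 145°.

145°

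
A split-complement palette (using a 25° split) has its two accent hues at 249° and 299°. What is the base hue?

94°

The accents sit 25° either side of the complement, so the complement is their short-arc midpoint on the wheel.
Short-arc midpoint of 249° and 299°: 274°.
Base is 180° from the complement: 274 − 180 = 94°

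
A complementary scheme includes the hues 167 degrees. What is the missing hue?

The complement sits 180° across the wheel.
The full set through 167° is {167°, 347°}.
Given {167°}, the missing hue is 347°.

347°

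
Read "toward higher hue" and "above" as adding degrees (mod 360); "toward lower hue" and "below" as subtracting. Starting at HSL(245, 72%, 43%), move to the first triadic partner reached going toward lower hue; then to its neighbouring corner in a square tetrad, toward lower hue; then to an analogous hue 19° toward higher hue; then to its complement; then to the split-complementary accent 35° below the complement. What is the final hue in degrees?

245 − 120 = 125°   (triadic ↓)
125 − 90 = 35°   (square ↓)
35 + 19 = 54°   (analog 19° ↑)
54 + 180 = 234°   (complement)
234 + 145 = 379 → 379 − 360 = 19°   (split-comp 35° ↓)

19°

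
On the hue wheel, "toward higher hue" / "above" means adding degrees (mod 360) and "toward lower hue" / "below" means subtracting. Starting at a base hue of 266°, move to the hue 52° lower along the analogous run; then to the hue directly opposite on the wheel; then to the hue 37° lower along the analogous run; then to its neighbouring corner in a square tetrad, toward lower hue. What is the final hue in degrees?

267°

−52° (analog 52° ↓): 266 − 52 = 214°
+180° (complement): 214 + 180 = 394 → 394 − 360 = 34°
−37° (analog 37° ↓): 34 − 37 = -3 → -3 + 360 = 357°
−90° (square ↓): 357 − 90 = 267°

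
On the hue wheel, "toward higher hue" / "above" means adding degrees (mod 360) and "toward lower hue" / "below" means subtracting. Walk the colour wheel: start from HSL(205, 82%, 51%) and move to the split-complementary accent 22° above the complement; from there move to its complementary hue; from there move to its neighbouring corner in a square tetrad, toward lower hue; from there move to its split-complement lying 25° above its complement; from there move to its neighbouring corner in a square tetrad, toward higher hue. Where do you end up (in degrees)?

+202° (split-comp 22° ↑): 205 + 202 = 407 → 407 − 360 = 47°
+180° (complement): 47 + 180 = 227°
−90° (square ↓): 227 − 90 = 137°
+205° (split-comp 25° ↑): 137 + 205 = 342°
+90° (square ↑): 342 + 90 = 432 → 432 − 360 = 72°

72°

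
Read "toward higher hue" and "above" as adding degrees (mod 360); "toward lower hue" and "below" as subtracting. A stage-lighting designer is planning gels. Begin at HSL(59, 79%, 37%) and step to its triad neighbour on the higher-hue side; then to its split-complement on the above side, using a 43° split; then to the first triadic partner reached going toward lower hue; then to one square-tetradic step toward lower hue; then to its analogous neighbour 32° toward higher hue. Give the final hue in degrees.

59 + 120 = 179°   (triadic ↑)
179 + 223 = 402 → 402 − 360 = 42°   (split-comp 43° ↑)
42 − 120 = -78 → -78 + 360 = 282°   (triadic ↓)
282 − 90 = 192°   (square ↓)
192 + 32 = 224°   (analog 32° ↑)

224°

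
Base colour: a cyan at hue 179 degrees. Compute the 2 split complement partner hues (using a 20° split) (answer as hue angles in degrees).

339° and 19°

Split-complementary hues sit 20° either side of the complement.
Complement of 179 degrees: 179 + 180 = 359°
359 − 20 = 339°
359 + 20 = 379 → 379 − 360 = 19°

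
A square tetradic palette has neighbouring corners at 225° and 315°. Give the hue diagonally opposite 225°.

45°

A square tetradic scheme places four hues 90° apart; opposite corners are 180° apart.
225 + 180 = 405 → 405 − 360 = 45°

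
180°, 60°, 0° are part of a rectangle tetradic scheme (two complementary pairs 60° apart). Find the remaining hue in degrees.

A rectangular tetradic uses two complementary pairs 60° apart: offsets 0°, 60°, 180°, 240°.
Among {0°, 60°, 180°}, 180° and 0° are a 180° pair.
The remaining hue 60° needs its own complement: 60 + 180 = 240°

240°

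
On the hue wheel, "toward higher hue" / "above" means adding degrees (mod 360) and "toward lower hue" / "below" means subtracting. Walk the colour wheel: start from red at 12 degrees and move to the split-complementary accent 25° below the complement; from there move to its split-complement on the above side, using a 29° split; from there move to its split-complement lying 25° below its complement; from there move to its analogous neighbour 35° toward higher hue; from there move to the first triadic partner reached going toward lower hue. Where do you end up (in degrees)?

86°

+155° (split-comp 25° ↓): 12 + 155 = 167°
+209° (split-comp 29° ↑): 167 + 209 = 376 → 376 − 360 = 16°
+155° (split-comp 25° ↓): 16 + 155 = 171°
+35° (analog 35° ↑): 171 + 35 = 206°
−120° (triadic ↓): 206 − 120 = 86°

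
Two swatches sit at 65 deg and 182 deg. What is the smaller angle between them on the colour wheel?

|65 − 182| = 117.
117 ≤ 180, so the shorter arc is 117°.

117°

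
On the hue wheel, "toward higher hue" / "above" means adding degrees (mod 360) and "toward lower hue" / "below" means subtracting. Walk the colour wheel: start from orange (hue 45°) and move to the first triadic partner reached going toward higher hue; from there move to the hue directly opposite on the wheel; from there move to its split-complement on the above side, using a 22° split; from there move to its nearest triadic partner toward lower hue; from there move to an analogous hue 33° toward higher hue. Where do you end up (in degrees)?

+120° (triadic ↑): 45 + 120 = 165°
+180° (complement): 165 + 180 = 345°
+202° (split-comp 22° ↑): 345 + 202 = 547 → 547 − 360 = 187°
−120° (triadic ↓): 187 − 120 = 67°
+33° (analog 33° ↑): 67 + 33 = 100°

100°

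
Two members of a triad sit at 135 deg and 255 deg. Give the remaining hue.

A triad spaces three hues 120° apart.
The full set is {15°, 135°, 255°}.

15°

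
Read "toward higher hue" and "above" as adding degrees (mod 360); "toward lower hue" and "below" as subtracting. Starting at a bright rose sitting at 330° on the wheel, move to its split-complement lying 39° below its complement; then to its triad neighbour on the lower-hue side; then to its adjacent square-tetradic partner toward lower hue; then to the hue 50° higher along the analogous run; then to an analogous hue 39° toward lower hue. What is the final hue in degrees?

+141° (split-comp 39° ↓): 330 + 141 = 471 → 471 − 360 = 111°
−120° (triadic ↓): 111 − 120 = -9 → -9 + 360 = 351°
−90° (square ↓): 351 − 90 = 261°
+50° (analog 50° ↑): 261 + 50 = 311°
−39° (analog 39° ↓): 311 − 39 = 272°

272°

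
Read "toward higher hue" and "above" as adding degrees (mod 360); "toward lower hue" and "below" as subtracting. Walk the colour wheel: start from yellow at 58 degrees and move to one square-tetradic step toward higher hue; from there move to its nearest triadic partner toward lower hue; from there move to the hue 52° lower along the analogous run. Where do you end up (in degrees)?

square ↑ +90°: 58 + 90 = 148°
triadic ↓ −120°: 148 − 120 = 28°
analog 52° ↓ −52°: 28 − 52 = -24 → -24 + 360 = 336°

336°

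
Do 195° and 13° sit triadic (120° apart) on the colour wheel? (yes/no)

no

Angular distance: |195 − 13| = 182; shorter arc = 360 − 182 = 178°.
Triadic (120° apart) requires 120°.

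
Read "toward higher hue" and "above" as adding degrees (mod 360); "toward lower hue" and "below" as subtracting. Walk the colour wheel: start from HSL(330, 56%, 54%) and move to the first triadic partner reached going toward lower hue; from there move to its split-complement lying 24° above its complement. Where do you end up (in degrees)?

54°

triadic ↓ −120°: 330 − 120 = 210°
split-comp 24° ↑ +204°: 210 + 204 = 414 → 414 − 360 = 54°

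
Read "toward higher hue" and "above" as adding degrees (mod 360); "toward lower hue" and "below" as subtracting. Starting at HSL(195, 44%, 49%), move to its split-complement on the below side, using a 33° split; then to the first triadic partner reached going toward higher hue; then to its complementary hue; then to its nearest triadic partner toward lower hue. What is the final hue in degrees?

split-comp 33° ↓ +147°: 195 + 147 = 342°
triadic ↑ +120°: 342 + 120 = 462 → 462 − 360 = 102°
complement +180°: 102 + 180 = 282°
triadic ↓ −120°: 282 − 120 = 162°

162°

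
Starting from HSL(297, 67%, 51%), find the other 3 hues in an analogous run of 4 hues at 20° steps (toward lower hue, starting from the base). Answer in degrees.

Analogous hues sit every 20° along the wheel.
297 − 20 = 277°
297 − 40 = 257°
297 − 60 = 237°

277°, 257°, 237°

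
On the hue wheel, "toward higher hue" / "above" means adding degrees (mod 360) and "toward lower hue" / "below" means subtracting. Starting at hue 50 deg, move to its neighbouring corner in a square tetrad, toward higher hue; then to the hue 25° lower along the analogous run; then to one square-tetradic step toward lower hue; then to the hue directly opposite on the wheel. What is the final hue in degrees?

50 + 90 = 140°   (square ↑)
140 − 25 = 115°   (analog 25° ↓)
115 − 90 = 25°   (square ↓)
25 + 180 = 205°   (complement)

205°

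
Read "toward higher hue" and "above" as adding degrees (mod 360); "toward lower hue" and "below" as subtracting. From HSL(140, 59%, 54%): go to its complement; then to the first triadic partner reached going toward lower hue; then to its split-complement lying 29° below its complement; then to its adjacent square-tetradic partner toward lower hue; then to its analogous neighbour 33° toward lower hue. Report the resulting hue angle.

228°

+180° (complement): 140 + 180 = 320°
−120° (triadic ↓): 320 − 120 = 200°
+151° (split-comp 29° ↓): 200 + 151 = 351°
−90° (square ↓): 351 − 90 = 261°
−33° (analog 33° ↓): 261 − 33 = 228°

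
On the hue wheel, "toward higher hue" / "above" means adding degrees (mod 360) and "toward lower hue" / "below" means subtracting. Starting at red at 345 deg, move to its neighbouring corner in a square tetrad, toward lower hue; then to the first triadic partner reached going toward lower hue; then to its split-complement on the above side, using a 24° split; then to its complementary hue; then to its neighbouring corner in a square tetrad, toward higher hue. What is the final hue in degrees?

square ↓ −90°: 345 − 90 = 255°
triadic ↓ −120°: 255 − 120 = 135°
split-comp 24° ↑ +204°: 135 + 204 = 339°
complement +180°: 339 + 180 = 519 → 519 − 360 = 159°
square ↑ +90°: 159 + 90 = 249°

249°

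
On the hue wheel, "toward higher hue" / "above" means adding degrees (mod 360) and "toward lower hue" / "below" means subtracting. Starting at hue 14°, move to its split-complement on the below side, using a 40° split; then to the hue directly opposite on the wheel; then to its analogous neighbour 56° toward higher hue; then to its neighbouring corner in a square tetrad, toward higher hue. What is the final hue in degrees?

+140° (split-comp 40° ↓): 14 + 140 = 154°
+180° (complement): 154 + 180 = 334°
+56° (analog 56° ↑): 334 + 56 = 390 → 390 − 360 = 30°
+90° (square ↑): 30 + 90 = 120°

120°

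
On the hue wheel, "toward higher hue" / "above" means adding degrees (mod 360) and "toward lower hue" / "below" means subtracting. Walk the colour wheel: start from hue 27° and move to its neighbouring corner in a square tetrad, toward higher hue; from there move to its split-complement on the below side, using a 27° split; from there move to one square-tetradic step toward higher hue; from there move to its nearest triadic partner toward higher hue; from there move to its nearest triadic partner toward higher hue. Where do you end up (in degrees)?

240°

+90° (square ↑): 27 + 90 = 117°
+153° (split-comp 27° ↓): 117 + 153 = 270°
+90° (square ↑): 270 + 90 = 360 → 360 − 360 = 0°
+120° (triadic ↑): 0 + 120 = 120°
+120° (triadic ↑): 120 + 120 = 240°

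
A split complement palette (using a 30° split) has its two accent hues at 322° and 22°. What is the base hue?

172°

The accents sit 30° either side of the complement, so the complement is their short-arc midpoint on the wheel.
Short-arc midpoint of 322° and 22°: 352°.
Base is 180° from the complement: 352 − 180 = 172°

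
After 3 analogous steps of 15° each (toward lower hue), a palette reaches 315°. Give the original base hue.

3 steps of 15° (toward lower hue) give a net shift of −45°.
Start = end − shift: 315 + 45 = 360 → 360 − 360 = 0°

0°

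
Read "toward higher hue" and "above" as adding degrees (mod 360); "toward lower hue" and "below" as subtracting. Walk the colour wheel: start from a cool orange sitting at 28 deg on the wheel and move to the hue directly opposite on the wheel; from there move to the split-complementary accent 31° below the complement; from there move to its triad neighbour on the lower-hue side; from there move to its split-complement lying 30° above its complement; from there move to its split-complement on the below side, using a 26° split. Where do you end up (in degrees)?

+180° (complement): 28 + 180 = 208°
+149° (split-comp 31° ↓): 208 + 149 = 357°
−120° (triadic ↓): 357 − 120 = 237°
+210° (split-comp 30° ↑): 237 + 210 = 447 → 447 − 360 = 87°
+154° (split-comp 26° ↓): 87 + 154 = 241°

241°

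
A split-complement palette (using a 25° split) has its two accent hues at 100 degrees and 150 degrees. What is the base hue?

305°

The accents sit 25° either side of the complement, so the complement is their short-arc midpoint on the wheel.
Short-arc midpoint of 100° and 150°: 125°.
Base is 180° from the complement: 125 − 180 = -55 → -55 + 360 = 305°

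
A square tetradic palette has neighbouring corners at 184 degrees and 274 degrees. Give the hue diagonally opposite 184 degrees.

A square tetradic scheme places four hues 90° apart; opposite corners are 180° apart.
184 + 180 = 364 → 364 − 360 = 4°

4°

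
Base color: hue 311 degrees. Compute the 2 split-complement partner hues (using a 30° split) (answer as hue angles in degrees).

Split-complementary hues sit 30° either side of the complement.
Complement of 311 degrees: 311 + 180 = 491 → 491 − 360 = 131°
131 − 30 = 101°
131 + 30 = 161°

101° and 161°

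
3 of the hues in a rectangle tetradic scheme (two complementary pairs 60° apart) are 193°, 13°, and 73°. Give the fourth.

253°

A rectangular tetradic uses two complementary pairs 60° apart: offsets 0°, 60°, 180°, 240°.
Among {13°, 73°, 193°}, 193° and 13° are a 180° pair.
The remaining hue 73° needs its own complement: 73 + 180 = 253°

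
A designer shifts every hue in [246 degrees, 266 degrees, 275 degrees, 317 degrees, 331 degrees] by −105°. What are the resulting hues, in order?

246 − 105 = 141°
266 − 105 = 161°
275 − 105 = 170°
317 − 105 = 212°
331 − 105 = 226°

141°, 161°, 170°, 212°, 226°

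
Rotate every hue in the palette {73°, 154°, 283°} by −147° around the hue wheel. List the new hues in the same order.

73 − 147 = -74 → -74 + 360 = 286°
154 − 147 = 7°
283 − 147 = 136°

286°, 7°, 136°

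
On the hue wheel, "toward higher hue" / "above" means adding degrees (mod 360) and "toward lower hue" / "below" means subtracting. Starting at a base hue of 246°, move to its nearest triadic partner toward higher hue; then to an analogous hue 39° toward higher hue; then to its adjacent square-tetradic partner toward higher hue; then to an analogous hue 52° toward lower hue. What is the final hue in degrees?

83°

triadic ↑ +120°: 246 + 120 = 366 → 366 − 360 = 6°
analog 39° ↑ +39°: 6 + 39 = 45°
square ↑ +90°: 45 + 90 = 135°
analog 52° ↓ −52°: 135 − 52 = 83°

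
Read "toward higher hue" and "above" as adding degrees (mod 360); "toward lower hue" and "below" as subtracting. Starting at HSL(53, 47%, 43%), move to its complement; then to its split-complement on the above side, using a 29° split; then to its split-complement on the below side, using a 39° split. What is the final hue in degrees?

223°

+180° (complement): 53 + 180 = 233°
+209° (split-comp 29° ↑): 233 + 209 = 442 → 442 − 360 = 82°
+141° (split-comp 39° ↓): 82 + 141 = 223°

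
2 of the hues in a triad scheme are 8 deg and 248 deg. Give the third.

128°

A triad places three hues 120° apart.
The full set through 8° is {8°, 128°, 248°}.
Given {8°, 248°}, the missing hue is 128°.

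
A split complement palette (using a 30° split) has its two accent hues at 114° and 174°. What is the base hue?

The accents sit 30° either side of the complement, so the complement is their short-arc midpoint on the wheel.
Short-arc midpoint of 114° and 174°: 144°.
Base is 180° from the complement: 144 − 180 = -36 → -36 + 360 = 324°

324°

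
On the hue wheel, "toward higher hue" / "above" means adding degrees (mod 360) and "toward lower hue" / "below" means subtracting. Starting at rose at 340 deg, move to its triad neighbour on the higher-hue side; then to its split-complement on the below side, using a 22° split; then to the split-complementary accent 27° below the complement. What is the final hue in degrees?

triadic ↑ +120°: 340 + 120 = 460 → 460 − 360 = 100°
split-comp 22° ↓ +158°: 100 + 158 = 258°
split-comp 27° ↓ +153°: 258 + 153 = 411 → 411 − 360 = 51°

51°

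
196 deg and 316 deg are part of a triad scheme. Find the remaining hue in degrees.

76°

A triad places three hues 120° apart.
The full set through 196° is {76°, 196°, 316°}.
Given {196°, 316°}, the missing hue is 76°.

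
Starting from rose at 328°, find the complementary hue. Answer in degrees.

The complement sits 180° across the wheel.
328 + 180 = 508 → 508 − 360 = 148°

148°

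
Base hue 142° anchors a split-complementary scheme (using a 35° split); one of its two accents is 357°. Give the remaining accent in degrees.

Split-complementary hues sit 35° either side of the complement.
Complement of the base 142°: 142 + 180 = 322°
The given accent 357° is 35° one side of 322°; the other accent sits 35° the other side: 322 − 35 = 287°

287°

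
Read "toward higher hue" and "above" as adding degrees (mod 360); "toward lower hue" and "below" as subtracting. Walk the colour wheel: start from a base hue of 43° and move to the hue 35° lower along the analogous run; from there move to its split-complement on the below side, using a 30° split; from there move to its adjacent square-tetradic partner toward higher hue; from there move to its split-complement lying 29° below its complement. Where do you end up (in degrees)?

39°

analog 35° ↓ −35°: 43 − 35 = 8°
split-comp 30° ↓ +150°: 8 + 150 = 158°
square ↑ +90°: 158 + 90 = 248°
split-comp 29° ↓ +151°: 248 + 151 = 399 → 399 − 360 = 39°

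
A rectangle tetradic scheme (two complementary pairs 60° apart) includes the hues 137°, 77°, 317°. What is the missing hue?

257°

A rectangular tetradic uses two complementary pairs 60° apart: offsets 0°, 60°, 180°, 240°.
Among {77°, 137°, 317°}, 137° and 317° are a 180° pair.
The remaining hue 77° needs its own complement: 77 + 180 = 257°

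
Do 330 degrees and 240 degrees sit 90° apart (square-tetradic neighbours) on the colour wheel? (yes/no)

yes

Angular distance: |330 − 240| = 90 = 90°.
90° apart (square-tetradic neighbours) requires 90°.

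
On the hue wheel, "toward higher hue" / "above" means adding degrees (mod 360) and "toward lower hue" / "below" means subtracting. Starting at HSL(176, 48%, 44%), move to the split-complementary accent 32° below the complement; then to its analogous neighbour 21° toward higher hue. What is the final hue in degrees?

split-comp 32° ↓ +148°: 176 + 148 = 324°
analog 21° ↑ +21°: 324 + 21 = 345°

345°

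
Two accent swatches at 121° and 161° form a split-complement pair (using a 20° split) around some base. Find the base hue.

The accents sit 20° either side of the complement, so the complement is their short-arc midpoint on the wheel.
Short-arc midpoint of 121° and 161°: 141°.
Base is 180° from the complement: 141 − 180 = -39 → -39 + 360 = 321°

321°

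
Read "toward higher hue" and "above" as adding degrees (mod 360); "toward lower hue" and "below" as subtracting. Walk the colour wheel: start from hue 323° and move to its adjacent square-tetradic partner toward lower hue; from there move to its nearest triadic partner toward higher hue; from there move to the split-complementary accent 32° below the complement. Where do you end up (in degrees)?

141°

square ↓ −90°: 323 − 90 = 233°
triadic ↑ +120°: 233 + 120 = 353°
split-comp 32° ↓ +148°: 353 + 148 = 501 → 501 − 360 = 141°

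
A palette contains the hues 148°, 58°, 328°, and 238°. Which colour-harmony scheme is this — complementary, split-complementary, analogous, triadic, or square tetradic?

Sort the hues: 58°, 148°, 238°, 328°.
Successive gaps around the wheel: 90°, 90°, 90°, 90°.
Four hues every 90° form a square tetradic scheme.

square tetradic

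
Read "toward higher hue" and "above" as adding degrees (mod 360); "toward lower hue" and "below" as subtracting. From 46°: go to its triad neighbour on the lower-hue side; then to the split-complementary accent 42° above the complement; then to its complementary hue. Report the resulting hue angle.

328°

triadic ↓ −120°: 46 − 120 = -74 → -74 + 360 = 286°
split-comp 42° ↑ +222°: 286 + 222 = 508 → 508 − 360 = 148°
complement +180°: 148 + 180 = 328°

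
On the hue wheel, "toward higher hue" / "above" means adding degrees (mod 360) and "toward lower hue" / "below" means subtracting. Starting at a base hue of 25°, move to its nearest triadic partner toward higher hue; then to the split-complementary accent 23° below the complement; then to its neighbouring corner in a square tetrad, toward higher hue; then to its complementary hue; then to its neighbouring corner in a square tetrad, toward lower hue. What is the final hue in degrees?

122°

+120° (triadic ↑): 25 + 120 = 145°
+157° (split-comp 23° ↓): 145 + 157 = 302°
+90° (square ↑): 302 + 90 = 392 → 392 − 360 = 32°
+180° (complement): 32 + 180 = 212°
−90° (square ↓): 212 − 90 = 122°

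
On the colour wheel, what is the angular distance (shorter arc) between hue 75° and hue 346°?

|75 − 346| = 271.
The shorter arc is 360 − 271 = 89°.

89°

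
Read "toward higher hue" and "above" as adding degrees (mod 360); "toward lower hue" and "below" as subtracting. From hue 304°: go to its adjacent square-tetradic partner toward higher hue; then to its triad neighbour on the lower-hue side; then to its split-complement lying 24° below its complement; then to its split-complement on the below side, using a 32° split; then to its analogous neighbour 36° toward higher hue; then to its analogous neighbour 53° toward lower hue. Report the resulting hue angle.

201°

square ↑ +90°: 304 + 90 = 394 → 394 − 360 = 34°
triadic ↓ −120°: 34 − 120 = -86 → -86 + 360 = 274°
split-comp 24° ↓ +156°: 274 + 156 = 430 → 430 − 360 = 70°
split-comp 32° ↓ +148°: 70 + 148 = 218°
analog 36° ↑ +36°: 218 + 36 = 254°
analog 53° ↓ −53°: 254 − 53 = 201°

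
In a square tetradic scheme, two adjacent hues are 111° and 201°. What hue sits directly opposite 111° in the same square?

291°

A square tetradic scheme places four hues 90° apart; opposite corners are 180° apart.
111 + 180 = 291°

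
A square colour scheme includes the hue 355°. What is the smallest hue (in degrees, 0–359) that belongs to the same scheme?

85°

A square tetradic scheme places four hues every 90°.
The full set through 355° is {85°, 175°, 265°, 355°}.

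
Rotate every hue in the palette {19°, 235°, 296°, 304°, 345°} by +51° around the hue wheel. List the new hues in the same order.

19 + 51 = 70°
235 + 51 = 286°
296 + 51 = 347°
304 + 51 = 355°
345 + 51 = 396 → 396 − 360 = 36°

70°, 286°, 347°, 355°, 36°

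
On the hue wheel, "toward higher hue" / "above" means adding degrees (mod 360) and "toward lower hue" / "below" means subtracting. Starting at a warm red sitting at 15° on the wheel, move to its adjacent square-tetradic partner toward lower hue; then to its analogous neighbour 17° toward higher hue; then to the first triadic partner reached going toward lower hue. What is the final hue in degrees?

182°

−90° (square ↓): 15 − 90 = -75 → -75 + 360 = 285°
+17° (analog 17° ↑): 285 + 17 = 302°
−120° (triadic ↓): 302 − 120 = 182°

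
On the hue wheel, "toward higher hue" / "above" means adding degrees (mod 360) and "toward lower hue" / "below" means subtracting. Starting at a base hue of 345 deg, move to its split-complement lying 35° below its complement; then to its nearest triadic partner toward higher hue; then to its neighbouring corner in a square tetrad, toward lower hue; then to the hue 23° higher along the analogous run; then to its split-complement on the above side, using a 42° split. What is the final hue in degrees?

45°

split-comp 35° ↓ +145°: 345 + 145 = 490 → 490 − 360 = 130°
triadic ↑ +120°: 130 + 120 = 250°
square ↓ −90°: 250 − 90 = 160°
analog 23° ↑ +23°: 160 + 23 = 183°
split-comp 42° ↑ +222°: 183 + 222 = 405 → 405 − 360 = 45°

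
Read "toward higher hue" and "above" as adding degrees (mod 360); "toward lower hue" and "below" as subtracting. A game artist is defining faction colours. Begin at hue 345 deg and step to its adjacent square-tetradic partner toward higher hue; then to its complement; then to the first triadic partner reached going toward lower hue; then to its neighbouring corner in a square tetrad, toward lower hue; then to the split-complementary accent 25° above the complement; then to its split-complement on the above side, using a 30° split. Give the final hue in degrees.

345 + 90 = 435 → 435 − 360 = 75°   (square ↑)
75 + 180 = 255°   (complement)
255 − 120 = 135°   (triadic ↓)
135 − 90 = 45°   (square ↓)
45 + 205 = 250°   (split-comp 25° ↑)
250 + 210 = 460 → 460 − 360 = 100°   (split-comp 30° ↑)

100°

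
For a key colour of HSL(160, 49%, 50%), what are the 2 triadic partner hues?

A triad places three hues 120° apart.
160 + 120 = 280°
160 + 240 = 400 → 400 − 360 = 40°

280° and 40°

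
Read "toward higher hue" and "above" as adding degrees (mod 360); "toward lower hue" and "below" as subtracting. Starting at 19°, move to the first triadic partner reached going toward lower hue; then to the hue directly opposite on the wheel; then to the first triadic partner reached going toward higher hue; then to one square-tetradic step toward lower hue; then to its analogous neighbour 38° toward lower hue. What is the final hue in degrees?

71°

19 − 120 = -101 → -101 + 360 = 259°   (triadic ↓)
259 + 180 = 439 → 439 − 360 = 79°   (complement)
79 + 120 = 199°   (triadic ↑)
199 − 90 = 109°   (square ↓)
109 − 38 = 71°   (analog 38° ↓)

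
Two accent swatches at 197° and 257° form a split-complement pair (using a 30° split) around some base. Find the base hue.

47°

The accents sit 30° either side of the complement, so the complement is their short-arc midpoint on the wheel.
Short-arc midpoint of 197° and 257°: 227°.
Base is 180° from the complement: 227 − 180 = 47°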